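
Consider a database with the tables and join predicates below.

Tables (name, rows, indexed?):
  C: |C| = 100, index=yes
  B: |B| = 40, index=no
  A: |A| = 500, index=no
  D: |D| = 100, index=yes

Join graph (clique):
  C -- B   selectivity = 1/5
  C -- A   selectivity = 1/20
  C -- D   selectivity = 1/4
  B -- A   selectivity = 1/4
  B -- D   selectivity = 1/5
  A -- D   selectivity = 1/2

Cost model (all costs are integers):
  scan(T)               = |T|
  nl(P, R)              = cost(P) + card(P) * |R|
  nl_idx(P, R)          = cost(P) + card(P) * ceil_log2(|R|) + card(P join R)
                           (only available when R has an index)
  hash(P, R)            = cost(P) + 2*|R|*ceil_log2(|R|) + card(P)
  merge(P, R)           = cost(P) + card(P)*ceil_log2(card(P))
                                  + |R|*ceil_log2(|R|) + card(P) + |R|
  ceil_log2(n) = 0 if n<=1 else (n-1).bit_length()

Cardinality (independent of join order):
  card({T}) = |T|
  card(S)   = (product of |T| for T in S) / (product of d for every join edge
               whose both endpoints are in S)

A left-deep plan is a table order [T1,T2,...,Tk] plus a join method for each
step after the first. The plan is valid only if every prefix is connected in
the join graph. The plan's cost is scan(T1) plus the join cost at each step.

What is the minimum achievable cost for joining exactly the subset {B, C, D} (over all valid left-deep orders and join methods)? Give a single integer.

2880

Selinger DP over subsets of {B,C,D}:
  {C}: scan cost=100, card=100
  {B}: scan cost=40, card=40
  {D}: scan cost=100, card=100
  {BC}: card=800; try (B,hash)→680, (C,merge)→1120, (C,nl_idx)→1120, (B,merge)→1180, (C,hash)→1480, (C,nl)→4040 …(+1); best=680 via (B,hash)
  {CD}: card=2500; try (D,hash)→1600, (C,hash)→1600, (D,merge)→1700, (C,merge)→1700, (D,nl_idx)→3300, (C,nl_idx)→3300 …(+2); best=1600 via (D,hash)
  {BD}: card=800; try (B,hash)→680, (D,merge)→1120, (D,nl_idx)→1120, (B,merge)→1180, (D,hash)→1480, (D,nl)→4040 …(+1); best=680 via (B,hash)
  {BCD}: card=4000; try (D,hash)→2880, (C,hash)→2880, (B,hash)→4580, (D,merge)→10280, (D,nl_idx)→10280, (C,merge)→10280 …(+5); best=2880 via (D,hash)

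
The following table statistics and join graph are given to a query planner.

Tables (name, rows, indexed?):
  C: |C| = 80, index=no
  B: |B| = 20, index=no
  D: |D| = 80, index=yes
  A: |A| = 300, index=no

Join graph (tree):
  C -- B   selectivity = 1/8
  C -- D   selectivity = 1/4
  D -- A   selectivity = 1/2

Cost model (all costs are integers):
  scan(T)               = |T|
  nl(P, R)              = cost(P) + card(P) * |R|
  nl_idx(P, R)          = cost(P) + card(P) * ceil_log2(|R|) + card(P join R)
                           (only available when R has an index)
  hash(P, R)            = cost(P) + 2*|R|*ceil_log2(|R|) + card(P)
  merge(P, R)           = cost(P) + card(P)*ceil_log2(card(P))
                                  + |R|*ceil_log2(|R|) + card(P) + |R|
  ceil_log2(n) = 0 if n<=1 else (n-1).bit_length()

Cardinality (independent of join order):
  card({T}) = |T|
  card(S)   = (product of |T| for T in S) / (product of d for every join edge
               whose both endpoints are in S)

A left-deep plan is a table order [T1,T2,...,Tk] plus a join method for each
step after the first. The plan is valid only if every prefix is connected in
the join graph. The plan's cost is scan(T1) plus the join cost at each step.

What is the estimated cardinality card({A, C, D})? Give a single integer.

240000

Tables in S: A(300), C(80), D(80)
Edges inside S: C-D(d=4), D-A(d=2)
numerator = 300 * 80 * 80 = 1920000
denominator = 4 * 2 = 8
card(S) = 1920000 / 8 = 240000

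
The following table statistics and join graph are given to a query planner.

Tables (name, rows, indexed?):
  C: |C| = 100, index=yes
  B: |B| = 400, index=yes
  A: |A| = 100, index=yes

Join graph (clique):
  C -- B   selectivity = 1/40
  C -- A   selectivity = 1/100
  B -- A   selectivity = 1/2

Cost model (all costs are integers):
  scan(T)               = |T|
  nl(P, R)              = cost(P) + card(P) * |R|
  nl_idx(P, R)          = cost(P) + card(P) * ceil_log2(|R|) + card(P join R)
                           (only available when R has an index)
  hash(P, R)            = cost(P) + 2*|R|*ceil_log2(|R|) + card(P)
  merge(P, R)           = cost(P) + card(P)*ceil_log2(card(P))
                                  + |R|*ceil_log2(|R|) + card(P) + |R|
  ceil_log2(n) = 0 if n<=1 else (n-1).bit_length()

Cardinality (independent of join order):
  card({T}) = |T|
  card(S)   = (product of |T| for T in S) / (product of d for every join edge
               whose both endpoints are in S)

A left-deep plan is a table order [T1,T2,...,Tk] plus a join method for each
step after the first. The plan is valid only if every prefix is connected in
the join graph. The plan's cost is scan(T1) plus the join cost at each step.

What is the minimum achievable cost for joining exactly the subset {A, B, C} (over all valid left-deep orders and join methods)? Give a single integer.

Selinger DP over subsets of {A,B,C}:
  {C}: scan cost=100, card=100
  {B}: scan cost=400, card=400
  {A}: scan cost=100, card=100
  {BC}: card=1000; try (B,nl_idx)→2000, (C,hash)→2200, (C,nl_idx)→4200, (B,merge)→4900, (C,merge)→5200, (B,hash)→7400 …(+2); best=2000 via (B,nl_idx)
  {AC}: card=100; try (C,nl_idx)→900, (A,nl_idx)→900, (C,hash)→1600, (A,hash)→1600, (C,merge)→1700, (A,merge)→1700 …(+2); best=900 via (C,nl_idx)
  {AB}: card=20000; try (A,hash)→2200, (B,merge)→4900, (A,merge)→5200, (B,hash)→7400, (B,nl_idx)→21000, (A,nl_idx)→23200 …(+2); best=2200 via (A,hash)
  {ABC}: card=500; try (B,nl_idx)→2300, (A,hash)→4400, (B,merge)→5700, (B,hash)→8200, (A,nl_idx)→9500, (A,merge)→13800 …(+6); best=2300 via (B,nl_idx)

2300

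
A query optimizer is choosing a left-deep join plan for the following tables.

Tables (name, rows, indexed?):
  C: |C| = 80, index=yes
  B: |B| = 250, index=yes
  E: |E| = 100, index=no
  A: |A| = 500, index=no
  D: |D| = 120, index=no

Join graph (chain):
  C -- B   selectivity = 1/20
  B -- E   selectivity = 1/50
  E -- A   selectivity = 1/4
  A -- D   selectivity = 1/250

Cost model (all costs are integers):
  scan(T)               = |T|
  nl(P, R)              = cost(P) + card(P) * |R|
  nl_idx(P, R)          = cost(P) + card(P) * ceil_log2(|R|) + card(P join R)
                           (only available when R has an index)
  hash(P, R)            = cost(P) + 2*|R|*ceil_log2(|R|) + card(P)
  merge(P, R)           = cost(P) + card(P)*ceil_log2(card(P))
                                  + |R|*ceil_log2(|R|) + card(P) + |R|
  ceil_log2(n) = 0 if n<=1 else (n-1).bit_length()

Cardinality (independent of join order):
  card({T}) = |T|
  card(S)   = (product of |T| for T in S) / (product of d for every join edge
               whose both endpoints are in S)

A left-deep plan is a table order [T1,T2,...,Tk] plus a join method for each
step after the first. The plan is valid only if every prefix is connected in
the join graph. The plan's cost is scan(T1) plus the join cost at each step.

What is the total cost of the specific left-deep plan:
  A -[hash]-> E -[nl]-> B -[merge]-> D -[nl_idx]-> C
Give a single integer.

4520860

step 1: scan A: cost=500, card=500
step 2: join E via hash
    card(P join E) = 500*100/(4) = 12500
    cost = 500 + 2*100*7 + 500 = 2400
step 3: join B via nl
    card(P join B) = 12500*250/(50) = 62500
    cost = 2400 + 12500*250 = 3127400
step 4: join D via merge
    card(P join D) = 62500*120/(250) = 30000
    cost = 3127400 + 62500*16 + 120*7 + 62500 + 120 = 4190860
step 5: join C via nl_idx
    card(P join C) = 30000*80/(20) = 120000
    cost = 4190860 + 30000*7 + 120000 = 4520860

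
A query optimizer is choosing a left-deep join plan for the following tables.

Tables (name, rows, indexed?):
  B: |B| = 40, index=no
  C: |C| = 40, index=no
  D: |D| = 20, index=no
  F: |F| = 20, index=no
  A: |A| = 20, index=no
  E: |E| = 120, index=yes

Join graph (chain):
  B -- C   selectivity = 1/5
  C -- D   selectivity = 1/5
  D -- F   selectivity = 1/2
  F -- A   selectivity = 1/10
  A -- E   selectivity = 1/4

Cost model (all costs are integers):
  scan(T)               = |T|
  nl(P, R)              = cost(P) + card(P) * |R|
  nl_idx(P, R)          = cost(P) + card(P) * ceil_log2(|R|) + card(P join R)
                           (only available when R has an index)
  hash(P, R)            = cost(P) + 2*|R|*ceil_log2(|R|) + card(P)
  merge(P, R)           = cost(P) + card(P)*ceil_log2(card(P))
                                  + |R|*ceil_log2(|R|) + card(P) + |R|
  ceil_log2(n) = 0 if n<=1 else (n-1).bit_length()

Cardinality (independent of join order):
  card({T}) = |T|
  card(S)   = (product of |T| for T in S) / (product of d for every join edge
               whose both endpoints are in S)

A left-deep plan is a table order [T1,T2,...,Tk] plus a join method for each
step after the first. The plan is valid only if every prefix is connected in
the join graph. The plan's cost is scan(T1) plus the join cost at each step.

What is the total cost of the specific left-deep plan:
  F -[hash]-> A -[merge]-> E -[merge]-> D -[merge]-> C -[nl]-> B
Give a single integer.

step 1: scan F: cost=20, card=20
step 2: join A via hash
    card(P join A) = 20*20/(10) = 40
    cost = 20 + 2*20*5 + 20 = 240
step 3: join E via merge
    card(P join E) = 40*120/(4) = 1200
    cost = 240 + 40*6 + 120*7 + 40 + 120 = 1480
step 4: join D via merge
    card(P join D) = 1200*20/(2) = 12000
    cost = 1480 + 1200*11 + 20*5 + 1200 + 20 = 16000
step 5: join C via merge
    card(P join C) = 12000*40/(5) = 96000
    cost = 16000 + 12000*14 + 40*6 + 12000 + 40 = 196280
step 6: join B via nl
    card(P join B) = 96000*40/(5) = 768000
    cost = 196280 + 96000*40 = 4036280

4036280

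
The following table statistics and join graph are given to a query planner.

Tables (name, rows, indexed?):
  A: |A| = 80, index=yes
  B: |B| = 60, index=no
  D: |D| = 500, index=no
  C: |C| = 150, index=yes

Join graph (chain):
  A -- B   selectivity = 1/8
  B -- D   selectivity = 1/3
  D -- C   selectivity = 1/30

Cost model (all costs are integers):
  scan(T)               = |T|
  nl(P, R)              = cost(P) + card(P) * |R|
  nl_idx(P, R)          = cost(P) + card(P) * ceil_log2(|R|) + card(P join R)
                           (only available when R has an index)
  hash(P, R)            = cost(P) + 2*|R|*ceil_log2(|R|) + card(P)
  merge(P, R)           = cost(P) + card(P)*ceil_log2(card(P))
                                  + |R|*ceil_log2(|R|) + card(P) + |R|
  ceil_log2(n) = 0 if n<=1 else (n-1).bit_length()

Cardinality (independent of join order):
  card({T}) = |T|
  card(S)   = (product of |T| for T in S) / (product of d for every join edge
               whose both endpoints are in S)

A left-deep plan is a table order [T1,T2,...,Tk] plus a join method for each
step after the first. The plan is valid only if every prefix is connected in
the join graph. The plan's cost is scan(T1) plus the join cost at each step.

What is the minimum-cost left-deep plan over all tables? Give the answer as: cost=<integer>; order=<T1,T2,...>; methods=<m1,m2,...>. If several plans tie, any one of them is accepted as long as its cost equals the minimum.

cost=57740; order=D,C,B,A; methods=hash,hash,hash

Selinger DP (subsets sized 1..n):
  {A}: scan cost=80, card=80
  {B}: scan cost=60, card=60
  {D}: scan cost=500, card=500
  {C}: scan cost=150, card=150
  {AB}: card=600; try (B,hash)→880, (A,nl_idx)→1080, (A,merge)→1120, (B,merge)→1140, (A,hash)→1240, (A,nl)→4860 …(+1); best=880 via (B,hash)
  {BD}: card=10000; try (B,hash)→1720, (D,merge)→5480, (B,merge)→5920, (D,hash)→9120, (D,nl)→30060, (B,nl)→30500; best=1720 via (B,hash)
  {CD}: card=2500; try (C,hash)→3400, (D,merge)→6500, (C,merge)→6850, (C,nl_idx)→7000, (D,hash)→9300, (D,nl)→75150 …(+1); best=3400 via (C,hash)
  {ABD}: card=100000; try (D,hash)→10480, (D,merge)→12480, (A,hash)→12840, (A,merge)→152360, (A,nl_idx)→171720, (D,nl)→300880 …(+1); best=10480 via (D,hash)
  {BCD}: card=50000; try (B,hash)→6620, (C,hash)→14120, (B,merge)→36320, (C,nl_idx)→131720, (C,merge)→153070, (B,nl)→153400 …(+1); best=6620 via (B,hash)
  {ABCD}: card=500000; try (A,hash)→57740, (C,hash)→112880, (A,nl_idx)→856620, (A,merge)→857260, (C,nl_idx)→1310480, (C,merge)→1811830 …(+2); best=57740 via (A,hash)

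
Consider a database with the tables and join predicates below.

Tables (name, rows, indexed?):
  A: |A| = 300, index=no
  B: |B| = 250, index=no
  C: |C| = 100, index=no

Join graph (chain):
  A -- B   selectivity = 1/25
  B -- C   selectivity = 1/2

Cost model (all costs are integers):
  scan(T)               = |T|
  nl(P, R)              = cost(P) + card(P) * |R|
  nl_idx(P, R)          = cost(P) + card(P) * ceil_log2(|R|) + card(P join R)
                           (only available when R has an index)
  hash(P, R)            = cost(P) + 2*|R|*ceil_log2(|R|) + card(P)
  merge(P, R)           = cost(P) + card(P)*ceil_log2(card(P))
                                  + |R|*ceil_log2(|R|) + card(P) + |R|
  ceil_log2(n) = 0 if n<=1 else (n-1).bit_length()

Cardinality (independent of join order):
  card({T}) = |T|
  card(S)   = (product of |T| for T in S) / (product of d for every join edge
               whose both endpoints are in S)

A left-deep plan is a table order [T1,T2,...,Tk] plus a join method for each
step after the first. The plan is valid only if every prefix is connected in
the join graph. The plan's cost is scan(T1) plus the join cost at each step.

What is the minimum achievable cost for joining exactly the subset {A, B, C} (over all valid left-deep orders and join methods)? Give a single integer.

Selinger DP over subsets of {A,B,C}:
  {A}: scan cost=300, card=300
  {B}: scan cost=250, card=250
  {C}: scan cost=100, card=100
  {AB}: card=3000; try (B,hash)→4600, (A,merge)→5500, (B,merge)→5550, (A,hash)→5900, (A,nl)→75250, (B,nl)→75300; best=4600 via (B,hash)
  {BC}: card=12500; try (C,hash)→1900, (B,merge)→3150, (C,merge)→3300, (B,hash)→4200, (B,nl)→25100, (C,nl)→25250; best=1900 via (C,hash)
  {ABC}: card=150000; try (C,hash)→9000, (A,hash)→19800, (C,merge)→44400, (A,merge)→192400, (C,nl)→304600, (A,nl)→3751900; best=9000 via (C,hash)

9000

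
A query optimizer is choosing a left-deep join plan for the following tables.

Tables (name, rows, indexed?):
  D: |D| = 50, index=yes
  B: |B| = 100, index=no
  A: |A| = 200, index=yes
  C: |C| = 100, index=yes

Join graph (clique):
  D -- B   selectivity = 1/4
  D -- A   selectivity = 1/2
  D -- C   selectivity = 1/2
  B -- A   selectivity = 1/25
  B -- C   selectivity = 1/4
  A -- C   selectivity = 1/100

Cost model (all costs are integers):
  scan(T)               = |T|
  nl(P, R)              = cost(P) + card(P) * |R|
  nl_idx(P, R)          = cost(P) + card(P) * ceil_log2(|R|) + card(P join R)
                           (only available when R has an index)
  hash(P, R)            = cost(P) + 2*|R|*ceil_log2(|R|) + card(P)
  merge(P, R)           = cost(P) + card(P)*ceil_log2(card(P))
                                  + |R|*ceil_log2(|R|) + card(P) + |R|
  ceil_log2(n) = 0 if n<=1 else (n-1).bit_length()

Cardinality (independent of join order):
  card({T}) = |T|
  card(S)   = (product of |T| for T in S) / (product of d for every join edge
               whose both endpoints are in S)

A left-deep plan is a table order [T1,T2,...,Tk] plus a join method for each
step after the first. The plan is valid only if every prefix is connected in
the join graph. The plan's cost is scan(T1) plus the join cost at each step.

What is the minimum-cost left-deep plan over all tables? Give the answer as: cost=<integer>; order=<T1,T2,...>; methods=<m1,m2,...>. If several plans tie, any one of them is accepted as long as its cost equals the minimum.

Selinger DP (subsets sized 1..n):
  {D}: scan cost=50, card=50
  {B}: scan cost=100, card=100
  {A}: scan cost=200, card=200
  {C}: scan cost=100, card=100
  {BD}: card=1250; try (D,hash)→800, (B,merge)→1200, (D,merge)→1250, (B,hash)→1500, (D,nl_idx)→1950, (B,nl)→5050 …(+1); best=800 via (D,hash)
  {AD}: card=5000; try (D,hash)→1000, (A,merge)→2200, (D,merge)→2350, (A,hash)→3300, (A,nl_idx)→5450, (D,nl_idx)→6400 …(+2); best=1000 via (D,hash)
  {CD}: card=2500; try (D,hash)→800, (C,merge)→1200, (D,merge)→1250, (C,hash)→1500, (C,nl_idx)→2900, (D,nl_idx)→3200 …(+2); best=800 via (D,hash)
  {AB}: card=800; try (A,nl_idx)→1700, (B,hash)→1800, (A,merge)→2700, (B,merge)→2800, (A,hash)→3400, (A,nl)→20100 …(+1); best=1700 via (A,nl_idx)
  {BC}: card=2500; try (C,hash)→1600, (B,hash)→1600, (C,merge)→1700, (B,merge)→1700, (C,nl_idx)→3300, (C,nl)→10100 …(+1); best=1600 via (C,hash)
  {AC}: card=200; try (A,nl_idx)→1100, (C,hash)→1800, (C,nl_idx)→1800, (A,merge)→2700, (C,merge)→2800, (A,hash)→3400 …(+2); best=1100 via (A,nl_idx)
  {ABD}: card=5000; try (D,hash)→3100, (A,hash)→5250, (B,hash)→7400, (D,merge)→10850, (D,nl_idx)→11500, (A,nl_idx)→15800 …(+5); best=3100 via (D,hash)
  {BCD}: card=15625; try (C,hash)→3450, (D,hash)→4700, (B,hash)→4700, (C,merge)→16600, (C,nl_idx)→25175, (D,nl_idx)→32225 …(+5); best=3450 via (C,hash)
  {ACD}: card=2500; try (D,hash)→1900, (D,merge)→3250, (D,nl_idx)→4800, (A,hash)→6500, (C,hash)→7400, (D,nl)→11100 …(+6); best=1900 via (D,hash)
  {ABC}: card=200; try (B,hash)→2700, (B,merge)→3700, (C,hash)→3900, (A,hash)→7300, (C,nl_idx)→7500, (C,merge)→11300 …(+5); best=2700 via (B,hash)
  {ABCD}: card=625; try (D,hash)→3500, (D,nl_idx)→4525, (D,merge)→4850, (B,hash)→5800, (C,hash)→9500, (D,nl)→12700 …(+9); best=3500 via (D,hash)

cost=3500; order=C,A,B,D; methods=nl_idx,hash,hash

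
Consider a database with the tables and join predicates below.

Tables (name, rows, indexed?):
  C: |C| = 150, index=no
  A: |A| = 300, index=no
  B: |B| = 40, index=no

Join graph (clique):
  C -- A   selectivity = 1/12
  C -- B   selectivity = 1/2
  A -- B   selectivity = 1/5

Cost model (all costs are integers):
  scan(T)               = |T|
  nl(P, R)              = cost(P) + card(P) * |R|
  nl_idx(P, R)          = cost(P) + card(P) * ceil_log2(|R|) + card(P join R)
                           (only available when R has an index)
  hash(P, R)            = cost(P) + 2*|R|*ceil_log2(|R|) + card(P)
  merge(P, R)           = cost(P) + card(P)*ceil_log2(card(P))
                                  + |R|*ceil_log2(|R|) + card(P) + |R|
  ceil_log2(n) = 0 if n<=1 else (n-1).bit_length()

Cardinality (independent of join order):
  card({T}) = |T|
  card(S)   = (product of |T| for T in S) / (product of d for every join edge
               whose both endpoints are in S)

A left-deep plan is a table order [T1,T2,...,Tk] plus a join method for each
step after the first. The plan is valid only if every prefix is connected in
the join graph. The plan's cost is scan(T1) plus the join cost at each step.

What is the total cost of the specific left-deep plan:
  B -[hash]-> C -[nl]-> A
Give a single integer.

902480

step 1: scan B: cost=40, card=40
step 2: join C via hash
    card(P join C) = 40*150/(2) = 3000
    cost = 40 + 2*150*8 + 40 = 2480
step 3: join A via nl
    card(P join A) = 3000*300/(12*5) = 15000
    cost = 2480 + 3000*300 = 902480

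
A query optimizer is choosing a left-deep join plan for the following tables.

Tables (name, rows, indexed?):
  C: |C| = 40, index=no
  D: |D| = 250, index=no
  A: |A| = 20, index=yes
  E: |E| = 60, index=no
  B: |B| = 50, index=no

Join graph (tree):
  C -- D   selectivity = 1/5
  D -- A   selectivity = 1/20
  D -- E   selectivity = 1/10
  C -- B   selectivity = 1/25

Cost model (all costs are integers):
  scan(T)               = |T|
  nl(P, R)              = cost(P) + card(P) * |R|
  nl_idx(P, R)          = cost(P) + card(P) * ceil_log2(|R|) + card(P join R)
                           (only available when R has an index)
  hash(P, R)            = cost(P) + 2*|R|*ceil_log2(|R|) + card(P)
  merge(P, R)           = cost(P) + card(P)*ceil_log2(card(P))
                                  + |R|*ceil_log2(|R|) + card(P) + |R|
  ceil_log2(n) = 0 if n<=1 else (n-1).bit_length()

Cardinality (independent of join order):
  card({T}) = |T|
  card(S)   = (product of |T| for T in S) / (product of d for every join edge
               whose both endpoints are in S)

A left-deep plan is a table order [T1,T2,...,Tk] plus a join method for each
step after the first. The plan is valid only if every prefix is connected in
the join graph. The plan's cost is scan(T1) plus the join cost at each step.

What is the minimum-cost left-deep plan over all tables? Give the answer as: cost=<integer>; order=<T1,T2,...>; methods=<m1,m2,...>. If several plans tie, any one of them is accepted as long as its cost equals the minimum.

Selinger DP (subsets sized 1..n):
  {C}: scan cost=40, card=40
  {D}: scan cost=250, card=250
  {A}: scan cost=20, card=20
  {E}: scan cost=60, card=60
  {B}: scan cost=50, card=50
  {CD}: card=2000; try (C,hash)→980, (D,merge)→2570, (C,merge)→2780, (D,hash)→4080, (D,nl)→10040, (C,nl)→10250; best=980 via (C,hash)
  {BC}: card=80; try (C,hash)→580, (B,merge)→670, (C,merge)→680, (B,hash)→680, (B,nl)→2040, (C,nl)→2050; best=580 via (C,hash)
  {AD}: card=250; try (A,hash)→700, (A,nl_idx)→1750, (D,merge)→2390, (A,merge)→2620, (D,hash)→4040, (D,nl)→5020 …(+1); best=700 via (A,hash)
  {DE}: card=1500; try (E,hash)→1220, (D,merge)→2730, (E,merge)→2920, (D,hash)→4120, (D,nl)→15060, (E,nl)→15250; best=1220 via (E,hash)
  {ACD}: card=2000; try (C,hash)→1430, (A,hash)→3180, (C,merge)→3230, (C,nl)→10700, (A,nl_idx)→12980, (A,merge)→25100 …(+1); best=1430 via (C,hash)
  {CDE}: card=12000; try (C,hash)→3200, (E,hash)→3700, (C,merge)→19500, (E,merge)→25400, (C,nl)→61220, (E,nl)→120980; best=3200 via (C,hash)
  {BCD}: card=4000; try (D,merge)→3470, (B,hash)→3580, (D,hash)→4660, (D,nl)→20580, (B,merge)→25330, (B,nl)→100980; best=3470 via (D,merge)
  {ADE}: card=1500; try (E,hash)→1670, (A,hash)→2920, (E,merge)→3370, (A,nl_idx)→10220, (E,nl)→15700, (A,merge)→19340 …(+1); best=1670 via (E,hash)
  {ACDE}: card=12000; try (C,hash)→3650, (E,hash)→4150, (A,hash)→15400, (C,merge)→19950, (E,merge)→25850, (C,nl)→61670 …(+4); best=3650 via (C,hash)
  {ABCD}: card=4000; try (B,hash)→4030, (A,hash)→7670, (B,merge)→25780, (A,nl_idx)→27470, (A,merge)→55590, (A,nl)→83470 …(+1); best=4030 via (B,hash)
  {BCDE}: card=24000; try (E,hash)→8190, (B,hash)→15800, (E,merge)→55890, (B,merge)→183550, (E,nl)→243470, (B,nl)→603200; best=8190 via (E,hash)
  {ABCDE}: card=24000; try (E,hash)→8750, (B,hash)→16250, (A,hash)→32390, (E,merge)→56450, (A,nl_idx)→152190, (B,merge)→184000 …(+4); best=8750 via (E,hash)

cost=8750; order=D,A,C,B,E; methods=hash,hash,hash,hash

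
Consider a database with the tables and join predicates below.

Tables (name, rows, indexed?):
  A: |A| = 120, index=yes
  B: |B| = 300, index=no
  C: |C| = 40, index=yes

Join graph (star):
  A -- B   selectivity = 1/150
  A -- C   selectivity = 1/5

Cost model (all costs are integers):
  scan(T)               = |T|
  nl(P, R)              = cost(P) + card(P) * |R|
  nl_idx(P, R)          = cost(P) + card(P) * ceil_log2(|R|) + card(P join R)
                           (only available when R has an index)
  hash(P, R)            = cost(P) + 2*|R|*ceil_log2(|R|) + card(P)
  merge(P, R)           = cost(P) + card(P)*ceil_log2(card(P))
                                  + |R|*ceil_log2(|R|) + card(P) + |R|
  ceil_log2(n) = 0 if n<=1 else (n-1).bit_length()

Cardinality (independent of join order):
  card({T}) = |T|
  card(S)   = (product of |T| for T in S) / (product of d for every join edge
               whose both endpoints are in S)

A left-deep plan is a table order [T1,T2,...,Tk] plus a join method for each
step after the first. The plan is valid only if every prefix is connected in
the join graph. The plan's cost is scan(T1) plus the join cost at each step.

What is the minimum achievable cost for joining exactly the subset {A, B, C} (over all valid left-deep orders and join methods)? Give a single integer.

Selinger DP over subsets of {A,B,C}:
  {A}: scan cost=120, card=120
  {B}: scan cost=300, card=300
  {C}: scan cost=40, card=40
  {AB}: card=240; try (A,hash)→2280, (A,nl_idx)→2640, (B,merge)→4080, (A,merge)→4260, (B,hash)→5640, (B,nl)→36120 …(+1); best=2280 via (A,hash)
  {AC}: card=960; try (C,hash)→720, (A,merge)→1280, (A,nl_idx)→1280, (C,merge)→1360, (A,hash)→1760, (C,nl_idx)→1800 …(+2); best=720 via (C,hash)
  {ABC}: card=1920; try (C,hash)→3000, (C,merge)→4720, (C,nl_idx)→5640, (B,hash)→7080, (C,nl)→11880, (B,merge)→14280 …(+1); best=3000 via (C,hash)

3000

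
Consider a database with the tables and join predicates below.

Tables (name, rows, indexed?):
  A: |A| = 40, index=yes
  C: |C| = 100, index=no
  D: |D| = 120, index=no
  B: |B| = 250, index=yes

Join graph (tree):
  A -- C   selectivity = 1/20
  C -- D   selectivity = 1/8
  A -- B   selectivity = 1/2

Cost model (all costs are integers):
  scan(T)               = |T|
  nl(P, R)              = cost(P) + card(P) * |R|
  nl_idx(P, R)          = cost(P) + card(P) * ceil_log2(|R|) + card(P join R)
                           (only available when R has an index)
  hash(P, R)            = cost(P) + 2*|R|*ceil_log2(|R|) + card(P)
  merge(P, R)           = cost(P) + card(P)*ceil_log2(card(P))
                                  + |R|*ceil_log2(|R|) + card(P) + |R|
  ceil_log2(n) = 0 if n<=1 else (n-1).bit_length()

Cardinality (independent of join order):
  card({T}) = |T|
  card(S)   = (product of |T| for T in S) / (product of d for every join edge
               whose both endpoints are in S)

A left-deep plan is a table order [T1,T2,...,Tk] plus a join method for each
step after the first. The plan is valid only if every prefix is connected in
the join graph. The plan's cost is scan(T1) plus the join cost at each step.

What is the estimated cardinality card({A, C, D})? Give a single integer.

Tables in S: A(40), C(100), D(120)
Edges inside S: A-C(d=20), C-D(d=8)
numerator = 40 * 100 * 120 = 480000
denominator = 20 * 8 = 160
card(S) = 480000 / 160 = 3000

3000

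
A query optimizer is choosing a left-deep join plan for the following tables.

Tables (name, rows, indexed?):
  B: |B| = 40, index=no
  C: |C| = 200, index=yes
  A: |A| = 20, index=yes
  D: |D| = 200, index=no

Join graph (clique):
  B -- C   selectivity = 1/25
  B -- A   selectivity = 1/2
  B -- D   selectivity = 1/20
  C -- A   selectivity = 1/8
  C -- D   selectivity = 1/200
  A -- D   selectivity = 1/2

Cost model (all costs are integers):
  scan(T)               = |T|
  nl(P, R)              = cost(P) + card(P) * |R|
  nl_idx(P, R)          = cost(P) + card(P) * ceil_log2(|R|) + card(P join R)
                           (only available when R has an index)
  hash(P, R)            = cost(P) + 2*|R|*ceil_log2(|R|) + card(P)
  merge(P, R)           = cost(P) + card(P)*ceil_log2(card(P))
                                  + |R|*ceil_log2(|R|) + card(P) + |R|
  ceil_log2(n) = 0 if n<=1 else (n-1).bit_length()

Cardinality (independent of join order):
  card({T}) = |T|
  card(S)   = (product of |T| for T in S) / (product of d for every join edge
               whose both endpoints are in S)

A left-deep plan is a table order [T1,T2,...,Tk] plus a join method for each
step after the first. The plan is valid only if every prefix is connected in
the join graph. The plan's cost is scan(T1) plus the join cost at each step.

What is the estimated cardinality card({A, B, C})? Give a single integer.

400

Tables in S: A(20), B(40), C(200)
Edges inside S: B-C(d=25), B-A(d=2), C-A(d=8)
numerator = 20 * 40 * 200 = 160000
denominator = 25 * 2 * 8 = 400
card(S) = 160000 / 400 = 400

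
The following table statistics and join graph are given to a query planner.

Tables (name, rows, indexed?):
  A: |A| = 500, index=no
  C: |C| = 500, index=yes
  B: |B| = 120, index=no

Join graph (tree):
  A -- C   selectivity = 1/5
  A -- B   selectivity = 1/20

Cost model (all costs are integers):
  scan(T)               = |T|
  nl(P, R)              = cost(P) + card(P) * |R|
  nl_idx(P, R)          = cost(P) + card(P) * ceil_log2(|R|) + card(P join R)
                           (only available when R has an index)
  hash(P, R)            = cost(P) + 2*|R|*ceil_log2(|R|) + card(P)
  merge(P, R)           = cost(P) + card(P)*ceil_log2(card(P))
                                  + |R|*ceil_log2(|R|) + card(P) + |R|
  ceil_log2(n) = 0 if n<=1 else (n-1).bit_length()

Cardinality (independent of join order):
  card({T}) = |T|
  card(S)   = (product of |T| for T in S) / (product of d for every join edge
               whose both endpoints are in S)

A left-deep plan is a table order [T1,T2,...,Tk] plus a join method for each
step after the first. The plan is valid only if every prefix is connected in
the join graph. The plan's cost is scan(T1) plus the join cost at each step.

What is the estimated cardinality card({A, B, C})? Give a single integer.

Tables in S: A(500), B(120), C(500)
Edges inside S: A-C(d=5), A-B(d=20)
numerator = 500 * 120 * 500 = 30000000
denominator = 5 * 20 = 100
card(S) = 30000000 / 100 = 300000

300000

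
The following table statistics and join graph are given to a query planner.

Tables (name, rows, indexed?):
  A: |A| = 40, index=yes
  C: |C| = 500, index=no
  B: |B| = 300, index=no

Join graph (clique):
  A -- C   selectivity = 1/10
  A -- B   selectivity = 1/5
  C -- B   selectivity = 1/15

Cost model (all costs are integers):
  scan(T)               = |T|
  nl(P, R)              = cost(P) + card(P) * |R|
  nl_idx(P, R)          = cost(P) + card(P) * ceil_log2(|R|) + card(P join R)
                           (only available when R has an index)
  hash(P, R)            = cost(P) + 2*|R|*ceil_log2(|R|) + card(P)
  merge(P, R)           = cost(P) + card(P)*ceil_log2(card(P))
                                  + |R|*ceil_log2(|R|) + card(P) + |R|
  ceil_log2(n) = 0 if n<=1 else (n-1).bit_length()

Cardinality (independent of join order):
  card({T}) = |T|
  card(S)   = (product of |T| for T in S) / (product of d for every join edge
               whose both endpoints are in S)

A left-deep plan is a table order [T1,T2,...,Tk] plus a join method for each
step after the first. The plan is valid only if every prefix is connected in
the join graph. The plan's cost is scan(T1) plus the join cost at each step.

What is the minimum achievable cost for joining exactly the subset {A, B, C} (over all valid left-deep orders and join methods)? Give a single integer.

8880

Selinger DP over subsets of {A,B,C}:
  {A}: scan cost=40, card=40
  {C}: scan cost=500, card=500
  {B}: scan cost=300, card=300
  {AC}: card=2000; try (A,hash)→1480, (C,merge)→5320, (A,nl_idx)→5500, (A,merge)→5780, (C,hash)→9080, (C,nl)→20040 …(+1); best=1480 via (A,hash)
  {AB}: card=2400; try (A,hash)→1080, (B,merge)→3320, (A,merge)→3580, (A,nl_idx)→4500, (B,hash)→5480, (B,nl)→12040 …(+1); best=1080 via (A,hash)
  {BC}: card=10000; try (B,hash)→6400, (C,merge)→8300, (B,merge)→8500, (C,hash)→9600, (C,nl)→150300, (B,nl)→150500; best=6400 via (B,hash)
  {ABC}: card=8000; try (B,hash)→8880, (C,hash)→12480, (A,hash)→16880, (B,merge)→28480, (C,merge)→37280, (A,nl_idx)→74400 …(+4); best=8880 via (B,hash)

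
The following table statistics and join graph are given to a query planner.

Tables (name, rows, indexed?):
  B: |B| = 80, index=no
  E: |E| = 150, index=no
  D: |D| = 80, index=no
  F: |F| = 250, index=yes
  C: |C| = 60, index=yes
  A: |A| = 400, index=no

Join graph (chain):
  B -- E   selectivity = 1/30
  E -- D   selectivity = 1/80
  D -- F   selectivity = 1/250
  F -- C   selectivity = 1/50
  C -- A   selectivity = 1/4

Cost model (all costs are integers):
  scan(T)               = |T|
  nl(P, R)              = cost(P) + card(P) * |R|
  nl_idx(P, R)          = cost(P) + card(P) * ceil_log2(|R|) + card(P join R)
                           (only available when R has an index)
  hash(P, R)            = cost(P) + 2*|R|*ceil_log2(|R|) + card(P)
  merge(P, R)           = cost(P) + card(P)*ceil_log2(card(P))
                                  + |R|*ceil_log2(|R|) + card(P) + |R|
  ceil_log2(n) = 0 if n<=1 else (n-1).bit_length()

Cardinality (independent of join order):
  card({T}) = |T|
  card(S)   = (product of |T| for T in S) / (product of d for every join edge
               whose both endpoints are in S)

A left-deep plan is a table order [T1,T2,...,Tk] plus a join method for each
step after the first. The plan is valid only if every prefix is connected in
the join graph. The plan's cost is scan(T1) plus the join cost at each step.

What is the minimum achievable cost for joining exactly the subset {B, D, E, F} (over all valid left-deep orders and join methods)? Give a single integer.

4040

Selinger DP over subsets of {B,D,E,F}:
  {B}: scan cost=80, card=80
  {E}: scan cost=150, card=150
  {D}: scan cost=80, card=80
  {F}: scan cost=250, card=250
  {BE}: card=400; try (B,hash)→1420, (E,merge)→2070, (B,merge)→2140, (E,hash)→2560, (E,nl)→12080, (B,nl)→12150; best=1420 via (B,hash)
  {DE}: card=150; try (D,hash)→1420, (E,merge)→2070, (D,merge)→2140, (E,hash)→2560, (E,nl)→12080, (D,nl)→12150; best=1420 via (D,hash)
  {DF}: card=80; try (F,nl_idx)→800, (D,hash)→1620, (F,merge)→2970, (D,merge)→3140, (F,hash)→4160, (F,nl)→20080 …(+1); best=800 via (F,nl_idx)
  {BDE}: card=400; try (B,hash)→2690, (D,hash)→2940, (B,merge)→3410, (D,merge)→6060, (B,nl)→13420, (D,nl)→33420; best=2690 via (B,hash)
  {DEF}: card=150; try (F,nl_idx)→2770, (E,merge)→2790, (E,hash)→3280, (F,merge)→5020, (F,hash)→5570, (E,nl)→12800 …(+1); best=2770 via (F,nl_idx)
  {BDEF}: card=400; try (B,hash)→4040, (B,merge)→4760, (F,nl_idx)→6290, (F,hash)→7090, (F,merge)→8940, (B,nl)→14770 …(+1); best=4040 via (B,hash)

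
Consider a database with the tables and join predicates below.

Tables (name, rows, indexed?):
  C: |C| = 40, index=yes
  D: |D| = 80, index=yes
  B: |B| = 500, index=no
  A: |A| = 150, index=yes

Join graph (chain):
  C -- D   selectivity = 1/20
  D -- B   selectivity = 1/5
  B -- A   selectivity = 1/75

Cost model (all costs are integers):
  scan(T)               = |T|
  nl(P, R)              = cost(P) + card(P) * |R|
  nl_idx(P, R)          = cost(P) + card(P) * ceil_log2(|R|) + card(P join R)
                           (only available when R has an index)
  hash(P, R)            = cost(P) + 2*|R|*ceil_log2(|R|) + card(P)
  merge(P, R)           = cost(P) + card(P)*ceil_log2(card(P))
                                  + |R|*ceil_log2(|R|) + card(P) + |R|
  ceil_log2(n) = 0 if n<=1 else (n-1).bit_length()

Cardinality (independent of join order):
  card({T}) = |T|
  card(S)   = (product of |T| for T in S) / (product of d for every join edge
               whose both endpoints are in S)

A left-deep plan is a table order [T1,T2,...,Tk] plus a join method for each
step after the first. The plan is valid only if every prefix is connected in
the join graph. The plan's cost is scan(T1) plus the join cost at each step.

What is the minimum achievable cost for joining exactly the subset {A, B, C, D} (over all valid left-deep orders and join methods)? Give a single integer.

22000

Selinger DP over subsets of {A,B,C,D}:
  {C}: scan cost=40, card=40
  {D}: scan cost=80, card=80
  {B}: scan cost=500, card=500
  {A}: scan cost=150, card=150
  {CD}: card=160; try (D,nl_idx)→480, (C,hash)→640, (C,nl_idx)→720, (D,merge)→960, (C,merge)→1000, (D,hash)→1200 …(+2); best=480 via (D,nl_idx)
  {BD}: card=8000; try (D,hash)→2120, (B,merge)→5720, (D,merge)→6140, (B,hash)→9160, (D,nl_idx)→12000, (B,nl)→40080 …(+1); best=2120 via (D,hash)
  {AB}: card=1000; try (A,hash)→3400, (A,nl_idx)→5500, (B,merge)→6500, (A,merge)→6850, (B,hash)→9300, (B,nl)→75150 …(+1); best=3400 via (A,hash)
  {BCD}: card=16000; try (B,merge)→6920, (B,hash)→9640, (C,hash)→10600, (C,nl_idx)→66120, (B,nl)→80480, (C,merge)→114400 …(+1); best=6920 via (B,merge)
  {ABD}: card=16000; try (D,hash)→5520, (A,hash)→12520, (D,merge)→15040, (D,nl_idx)→26400, (A,nl_idx)→82120, (D,nl)→83400 …(+2); best=5520 via (D,hash)
  {ABCD}: card=32000; try (C,hash)→22000, (A,hash)→25320, (C,nl_idx)→133520, (A,nl_idx)→166920, (C,merge)→245800, (A,merge)→248270 …(+2); best=22000 via (C,hash)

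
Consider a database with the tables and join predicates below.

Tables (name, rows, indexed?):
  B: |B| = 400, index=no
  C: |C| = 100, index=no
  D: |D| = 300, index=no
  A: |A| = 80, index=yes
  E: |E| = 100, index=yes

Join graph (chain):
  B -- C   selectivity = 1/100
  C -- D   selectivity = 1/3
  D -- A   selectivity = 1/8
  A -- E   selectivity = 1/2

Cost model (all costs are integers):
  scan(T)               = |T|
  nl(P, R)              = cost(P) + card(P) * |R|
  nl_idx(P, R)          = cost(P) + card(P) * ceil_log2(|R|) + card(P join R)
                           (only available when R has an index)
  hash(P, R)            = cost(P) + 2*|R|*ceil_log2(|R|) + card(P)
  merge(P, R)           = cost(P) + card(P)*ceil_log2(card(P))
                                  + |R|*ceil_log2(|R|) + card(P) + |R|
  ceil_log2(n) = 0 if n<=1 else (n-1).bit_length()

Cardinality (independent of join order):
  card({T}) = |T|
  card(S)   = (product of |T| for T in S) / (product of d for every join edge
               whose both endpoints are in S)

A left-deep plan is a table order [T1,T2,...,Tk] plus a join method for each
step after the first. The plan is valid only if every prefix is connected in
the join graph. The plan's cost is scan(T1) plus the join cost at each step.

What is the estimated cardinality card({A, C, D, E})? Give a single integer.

5000000

Tables in S: A(80), C(100), D(300), E(100)
Edges inside S: C-D(d=3), D-A(d=8), A-E(d=2)
numerator = 80 * 100 * 300 * 100 = 240000000
denominator = 3 * 8 * 2 = 48
card(S) = 240000000 / 48 = 5000000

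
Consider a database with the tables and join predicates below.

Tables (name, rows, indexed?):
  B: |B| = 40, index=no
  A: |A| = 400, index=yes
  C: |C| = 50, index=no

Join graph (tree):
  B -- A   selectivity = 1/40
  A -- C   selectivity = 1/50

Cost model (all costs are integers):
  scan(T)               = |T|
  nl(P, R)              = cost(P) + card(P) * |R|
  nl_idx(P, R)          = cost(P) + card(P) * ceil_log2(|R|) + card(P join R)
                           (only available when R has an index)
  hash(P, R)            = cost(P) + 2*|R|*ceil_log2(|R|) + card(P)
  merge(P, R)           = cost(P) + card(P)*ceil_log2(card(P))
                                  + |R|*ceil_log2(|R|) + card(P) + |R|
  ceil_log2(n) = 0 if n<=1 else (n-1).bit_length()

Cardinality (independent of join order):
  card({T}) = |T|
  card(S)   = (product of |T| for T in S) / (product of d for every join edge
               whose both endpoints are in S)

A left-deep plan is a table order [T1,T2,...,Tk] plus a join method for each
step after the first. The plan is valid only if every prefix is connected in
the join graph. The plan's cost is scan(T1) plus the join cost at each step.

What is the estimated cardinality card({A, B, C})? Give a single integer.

Tables in S: A(400), B(40), C(50)
Edges inside S: B-A(d=40), A-C(d=50)
numerator = 400 * 40 * 50 = 800000
denominator = 40 * 50 = 2000
card(S) = 800000 / 2000 = 400

400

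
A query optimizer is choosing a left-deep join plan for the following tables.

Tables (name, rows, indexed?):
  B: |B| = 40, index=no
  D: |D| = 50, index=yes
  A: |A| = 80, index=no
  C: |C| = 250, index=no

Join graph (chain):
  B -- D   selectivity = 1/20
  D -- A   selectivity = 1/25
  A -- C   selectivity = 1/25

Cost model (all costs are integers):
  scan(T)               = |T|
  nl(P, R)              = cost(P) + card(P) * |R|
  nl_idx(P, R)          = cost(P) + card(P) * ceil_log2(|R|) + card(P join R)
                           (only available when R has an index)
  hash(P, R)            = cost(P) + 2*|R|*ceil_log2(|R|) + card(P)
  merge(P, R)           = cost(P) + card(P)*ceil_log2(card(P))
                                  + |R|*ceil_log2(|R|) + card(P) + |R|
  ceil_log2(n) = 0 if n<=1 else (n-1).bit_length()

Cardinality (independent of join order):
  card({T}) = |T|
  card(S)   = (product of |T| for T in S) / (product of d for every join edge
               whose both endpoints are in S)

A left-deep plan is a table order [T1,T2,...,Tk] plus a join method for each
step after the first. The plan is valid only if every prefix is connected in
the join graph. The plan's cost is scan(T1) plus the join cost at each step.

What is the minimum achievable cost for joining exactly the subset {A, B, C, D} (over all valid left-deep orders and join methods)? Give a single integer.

Selinger DP over subsets of {A,B,C,D}:
  {B}: scan cost=40, card=40
  {D}: scan cost=50, card=50
  {A}: scan cost=80, card=80
  {C}: scan cost=250, card=250
  {BD}: card=100; try (D,nl_idx)→380, (B,hash)→580, (D,merge)→670, (D,hash)→680, (B,merge)→680, (D,nl)→2040 …(+1); best=380 via (D,nl_idx)
  {AD}: card=160; try (D,nl_idx)→720, (D,hash)→760, (A,merge)→1040, (D,merge)→1070, (A,hash)→1220, (A,nl)→4050 …(+1); best=720 via (D,nl_idx)
  {AC}: card=800; try (A,hash)→1620, (C,merge)→2970, (A,merge)→3140, (C,hash)→4160, (C,nl)→20080, (A,nl)→20250; best=1620 via (A,hash)
  {ABD}: card=320; try (B,hash)→1360, (A,hash)→1600, (A,merge)→1820, (B,merge)→2440, (B,nl)→7120, (A,nl)→8380; best=1360 via (B,hash)
  {ACD}: card=1600; try (D,hash)→3020, (C,merge)→4410, (C,hash)→4880, (D,nl_idx)→8020, (D,merge)→10770, (C,nl)→40720 …(+1); best=3020 via (D,hash)
  {ABCD}: card=3200; try (B,hash)→5100, (C,hash)→5680, (C,merge)→6810, (B,merge)→22500, (B,nl)→67020, (C,nl)→81360; best=5100 via (B,hash)

5100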